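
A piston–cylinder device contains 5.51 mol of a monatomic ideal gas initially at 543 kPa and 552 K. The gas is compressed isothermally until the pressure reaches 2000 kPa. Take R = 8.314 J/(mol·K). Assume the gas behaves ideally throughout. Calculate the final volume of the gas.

V₁ = nRT₁/P₁ = 5.51×8.314×552/543 = 46.6 L.
Isothermal: T stays 552 K; PV = const ⇒ V₂ = 12.6 L, P₂ = 2000 kPa.

12.6 L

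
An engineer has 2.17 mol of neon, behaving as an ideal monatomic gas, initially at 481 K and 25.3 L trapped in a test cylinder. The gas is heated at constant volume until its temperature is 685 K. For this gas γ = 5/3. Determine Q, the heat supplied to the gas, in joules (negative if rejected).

5520 J

P₁ = nRT₁/V₁ = 2.17×8.314×481/25.3 = 343 kPa.
Isochoric: V stays 25.3 L; P/T = const ⇒ T₂ = 685 K, P₂ = 488 kPa.
W = 0 (no volume change).
ΔU = nCvΔT = 2.17×12.5×(685−481) = 5520 J.
Q = ΔU = 5520 J.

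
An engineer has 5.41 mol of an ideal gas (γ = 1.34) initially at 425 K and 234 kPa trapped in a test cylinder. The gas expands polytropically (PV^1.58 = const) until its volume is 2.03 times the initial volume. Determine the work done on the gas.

-11100 J

V₁ = nRT₁/P₁ = 5.41×8.314×425/234 = 81.7 L.
Polytropic n=1.58: T₂ = T₁(V₁/V₂)^(n−1) = 425×(0.493)^0.58 = 282 K; P₂ = P₁(V₁/V₂)^n = 76.4 kPa.
W = (P₁V₁−P₂V₂)/(n−1) = (234×81.7−76.4×166)/0.58 = 11100 J.
Work done on the gas = −W_by = -11100 J.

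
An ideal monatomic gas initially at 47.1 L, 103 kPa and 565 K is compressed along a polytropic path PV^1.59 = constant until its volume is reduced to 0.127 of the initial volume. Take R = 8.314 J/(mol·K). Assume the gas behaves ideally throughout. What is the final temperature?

Polytropic n=1.59: T₂ = T₁(V₁/V₂)^(n−1) = 565×(7.87)^0.59 = 1910 K; P₂ = P₁(V₁/V₂)^n = 2740 kPa.

1910 K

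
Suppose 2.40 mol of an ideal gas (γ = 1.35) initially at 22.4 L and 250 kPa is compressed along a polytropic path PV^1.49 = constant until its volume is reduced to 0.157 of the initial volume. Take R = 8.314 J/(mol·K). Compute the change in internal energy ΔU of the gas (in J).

T₁ = P₁V₁/(nR) = 250×22.4/(2.40×8.314) = 281 K.
Polytropic n=1.49: T₂ = T₁(V₁/V₂)^(n−1) = 281×(6.37)^0.49 = 695 K; P₂ = P₁(V₁/V₂)^n = 3950 kPa.
For an ideal gas ΔU = nCvΔT with Cv = R/(γ−1) = 23.8 J/(mol·K).
ΔU = 2.40×23.8×(695−281) = 23600 J.

23600 J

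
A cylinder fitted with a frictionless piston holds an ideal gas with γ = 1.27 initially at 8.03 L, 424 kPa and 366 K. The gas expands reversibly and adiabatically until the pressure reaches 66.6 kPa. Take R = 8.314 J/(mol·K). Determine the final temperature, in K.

247 K

Adiabatic: T₂/T₁ = (P₂/P₁)^((γ−1)/γ) ⇒ T₂ = 366×(0.157)^0.213 = 247 K; V₂ = 34.5 L.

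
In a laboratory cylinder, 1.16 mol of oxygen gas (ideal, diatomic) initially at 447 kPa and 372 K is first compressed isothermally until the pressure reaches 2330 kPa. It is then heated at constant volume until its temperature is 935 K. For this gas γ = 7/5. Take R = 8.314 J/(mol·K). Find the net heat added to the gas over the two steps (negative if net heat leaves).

V₁ = nRT₁/P₁ = 1.16×8.314×372/447 = 8.03 L.
Step 1 — Isothermal: T stays 372 K; PV = const ⇒ V₂ = 1.54 L, P₂ = 2330 kPa.
ΔU = 0 (ideal gas, T constant).
W = nRT ln(V₂/V₁) = 1.16×8.314×372×ln(0.192) = -5920 J.
Q = ΔU + W = -5920 J.
State after step 1: P = 2330 kPa, V = 1.54 L, T = 372 K.
Step 2 — Isochoric: V stays 1.54 L; P/T = const ⇒ T₂ = 935 K, P₂ = 5860 kPa.
W = 0 (no volume change).
ΔU = nCvΔT = 1.16×20.8×(935−372) = 13600 J.
Q = ΔU = 13600 J.
Net over both steps: W = -5920 J, Q = 7650 J, ΔU = 13600 J.

7650 J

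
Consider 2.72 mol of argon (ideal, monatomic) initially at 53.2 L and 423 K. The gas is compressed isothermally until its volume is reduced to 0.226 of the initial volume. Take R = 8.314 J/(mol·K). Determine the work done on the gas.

14200 J

P₁ = nRT₁/V₁ = 2.72×8.314×423/53.2 = 180 kPa.
Isothermal: T stays 423 K; PV = const ⇒ V₂ = 12.0 L, P₂ = 796 kPa.
W = nRT ln(V₂/V₁) = 2.72×8.314×423×ln(0.226) = -14200 J.
Work done on the gas = −W_by = 14200 J.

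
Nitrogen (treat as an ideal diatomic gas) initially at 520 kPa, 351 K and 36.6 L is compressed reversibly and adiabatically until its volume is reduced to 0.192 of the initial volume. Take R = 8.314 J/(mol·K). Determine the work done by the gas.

n = P₁V₁/(RT₁) = 520×36.6/(8.314×351) = 6.52 mol.
Adiabatic: TV^(γ−1) = const ⇒ T₂ = 351×(5.21)^0.400 = 679 K; PV^γ = const ⇒ P₂ = 5240 kPa.
ΔU = nCvΔT = 6.52×20.8×(679−351) = 44500 J.
Q = 0 for an adiabatic process, so W = −ΔU = -44500 J.

-44500 J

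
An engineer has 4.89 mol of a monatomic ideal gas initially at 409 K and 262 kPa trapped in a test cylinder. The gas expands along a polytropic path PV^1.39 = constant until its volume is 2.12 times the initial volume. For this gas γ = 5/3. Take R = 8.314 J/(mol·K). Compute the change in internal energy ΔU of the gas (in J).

V₁ = nRT₁/P₁ = 4.89×8.314×409/262 = 63.5 L.
Polytropic n=1.39: T₂ = T₁(V₁/V₂)^(n−1) = 409×(0.472)^0.39 = 305 K; P₂ = P₁(V₁/V₂)^n = 92.2 kPa.
For an ideal gas ΔU = nCvΔT with Cv = (3/2)R = 12.5 J/(mol·K).
ΔU = 4.89×12.5×(305−409) = -6340 J.

-6340 J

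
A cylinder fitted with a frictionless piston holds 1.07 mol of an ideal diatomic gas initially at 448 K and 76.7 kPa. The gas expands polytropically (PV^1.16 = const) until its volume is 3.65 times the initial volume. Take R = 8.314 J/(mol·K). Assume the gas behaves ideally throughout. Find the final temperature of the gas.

364 K

V₁ = nRT₁/P₁ = 1.07×8.314×448/76.7 = 52.0 L.
Polytropic n=1.16: T₂ = T₁(V₁/V₂)^(n−1) = 448×(0.274)^0.16 = 364 K; P₂ = P₁(V₁/V₂)^n = 17.1 kPa.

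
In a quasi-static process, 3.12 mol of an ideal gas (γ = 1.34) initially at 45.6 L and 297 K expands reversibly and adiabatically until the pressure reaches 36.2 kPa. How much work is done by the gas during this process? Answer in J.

7330 J

P₁ = nRT₁/V₁ = 3.12×8.314×297/45.6 = 169 kPa.
Adiabatic: T₂/T₁ = (P₂/P₁)^((γ−1)/γ) ⇒ T₂ = 297×(0.214)^0.254 = 201 K; V₂ = 144 L.
ΔU = nCvΔT = 3.12×24.5×(201−297) = -7330 J.
Q = 0 for an adiabatic process, so W = −ΔU = 7330 J.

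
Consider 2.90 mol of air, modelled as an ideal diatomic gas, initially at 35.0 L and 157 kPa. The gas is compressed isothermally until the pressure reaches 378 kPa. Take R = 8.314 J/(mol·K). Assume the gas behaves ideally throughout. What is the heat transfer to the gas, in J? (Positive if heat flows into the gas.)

-4830 J

T₁ = P₁V₁/(nR) = 157×35.0/(2.90×8.314) = 228 K.
Isothermal: T stays 228 K; PV = const ⇒ V₂ = 14.5 L, P₂ = 378 kPa.
ΔU = 0 (ideal gas, T constant).
W = nRT ln(V₂/V₁) = 2.90×8.314×228×ln(0.415) = -4830 J.
Q = ΔU + W = -4830 J.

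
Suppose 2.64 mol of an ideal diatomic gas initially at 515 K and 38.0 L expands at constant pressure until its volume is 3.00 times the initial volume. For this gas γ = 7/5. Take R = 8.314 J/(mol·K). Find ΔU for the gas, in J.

P₁ = nRT₁/V₁ = 2.64×8.314×515/38.0 = 297 kPa.
Isobaric: P stays 297 kPa; V/T = const ⇒ T₂ = 1540 K, V₂ = 114 L.
For an ideal gas ΔU = nCvΔT with Cv = (5/2)R = 20.8 J/(mol·K).
ΔU = 2.64×20.8×(1540−515) = 56500 J.

56500 J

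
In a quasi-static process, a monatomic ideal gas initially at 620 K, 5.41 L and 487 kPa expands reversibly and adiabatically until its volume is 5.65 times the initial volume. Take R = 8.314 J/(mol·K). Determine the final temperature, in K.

Adiabatic: TV^(γ−1) = const ⇒ T₂ = 620×(0.177)^0.667 = 195 K; PV^γ = const ⇒ P₂ = 27.2 kPa.

195 K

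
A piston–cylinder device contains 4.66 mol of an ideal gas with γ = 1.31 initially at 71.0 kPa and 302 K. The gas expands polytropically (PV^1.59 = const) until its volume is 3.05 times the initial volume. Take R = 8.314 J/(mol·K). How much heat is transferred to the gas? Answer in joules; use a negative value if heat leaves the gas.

V₁ = nRT₁/P₁ = 4.66×8.314×302/71.0 = 165 L.
Polytropic n=1.59: T₂ = T₁(V₁/V₂)^(n−1) = 302×(0.328)^0.59 = 156 K; P₂ = P₁(V₁/V₂)^n = 12.1 kPa.
W = (P₁V₁−P₂V₂)/(n−1) = (71.0×165−12.1×503)/0.59 = 9560 J.
ΔU = nCvΔT = 4.66×26.8×(156−302) = -18200 J.
Q = ΔU + W = -8640 J.

-8640 J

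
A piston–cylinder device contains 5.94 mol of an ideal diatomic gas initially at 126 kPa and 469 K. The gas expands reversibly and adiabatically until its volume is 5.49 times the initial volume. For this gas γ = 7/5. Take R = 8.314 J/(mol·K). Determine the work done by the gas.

28600 J

V₁ = nRT₁/P₁ = 5.94×8.314×469/126 = 184 L.
Adiabatic: TV^(γ−1) = const ⇒ T₂ = 469×(0.182)^0.400 = 237 K; PV^γ = const ⇒ P₂ = 11.6 kPa.
ΔU = nCvΔT = 5.94×20.8×(237−469) = -28600 J.
Q = 0 for an adiabatic process, so W = −ΔU = 28600 J.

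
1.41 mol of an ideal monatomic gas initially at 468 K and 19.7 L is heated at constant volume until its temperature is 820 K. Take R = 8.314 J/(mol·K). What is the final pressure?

P₁ = nRT₁/V₁ = 1.41×8.314×468/19.7 = 278 kPa.
Isochoric: V stays 19.7 L; P/T = const ⇒ T₂ = 820 K, P₂ = 488 kPa.

488 kPa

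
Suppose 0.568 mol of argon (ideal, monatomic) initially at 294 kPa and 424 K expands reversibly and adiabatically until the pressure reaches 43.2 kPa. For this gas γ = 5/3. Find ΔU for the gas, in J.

-1610 J

V₁ = nRT₁/P₁ = 0.568×8.314×424/294 = 6.81 L.
Adiabatic: T₂/T₁ = (P₂/P₁)^((γ−1)/γ) ⇒ T₂ = 424×(0.147)^0.400 = 197 K; V₂ = 21.5 L.
For an ideal gas ΔU = nCvΔT with Cv = (3/2)R = 12.5 J/(mol·K).
ΔU = 0.568×12.5×(197−424) = -1610 J.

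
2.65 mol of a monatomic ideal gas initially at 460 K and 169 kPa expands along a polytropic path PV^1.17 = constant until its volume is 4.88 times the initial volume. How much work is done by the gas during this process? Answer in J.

14100 J

V₁ = nRT₁/P₁ = 2.65×8.314×460/169 = 60.0 L.
Polytropic n=1.17: T₂ = T₁(V₁/V₂)^(n−1) = 460×(0.205)^0.17 = 351 K; P₂ = P₁(V₁/V₂)^n = 26.5 kPa.
W = (P₁V₁−P₂V₂)/(n−1) = (169×60.0−26.5×293)/0.17 = 14100 J.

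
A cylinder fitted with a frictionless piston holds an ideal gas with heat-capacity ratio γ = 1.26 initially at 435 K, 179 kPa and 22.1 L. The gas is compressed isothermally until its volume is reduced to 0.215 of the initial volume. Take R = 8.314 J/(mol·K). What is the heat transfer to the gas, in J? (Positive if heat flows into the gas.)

-6080 J

n = P₁V₁/(RT₁) = 179×22.1/(8.314×435) = 1.09 mol.
Isothermal: T stays 435 K; PV = const ⇒ V₂ = 4.75 L, P₂ = 833 kPa.
ΔU = 0 (ideal gas, T constant).
W = nRT ln(V₂/V₁) = 1.09×8.314×435×ln(0.215) = -6080 J.
Q = ΔU + W = -6080 J.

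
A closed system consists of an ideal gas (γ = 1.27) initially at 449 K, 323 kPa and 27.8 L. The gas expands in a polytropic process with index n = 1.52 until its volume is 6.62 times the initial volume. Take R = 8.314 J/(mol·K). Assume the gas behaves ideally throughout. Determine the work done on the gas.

n = P₁V₁/(RT₁) = 323×27.8/(8.314×449) = 2.41 mol.
Polytropic n=1.52: T₂ = T₁(V₁/V₂)^(n−1) = 449×(0.151)^0.52 = 168 K; P₂ = P₁(V₁/V₂)^n = 18.3 kPa.
W = (P₁V₁−P₂V₂)/(n−1) = (323×27.8−18.3×184)/0.52 = 10800 J.
Work done on the gas = −W_by = -10800 J.

-10800 J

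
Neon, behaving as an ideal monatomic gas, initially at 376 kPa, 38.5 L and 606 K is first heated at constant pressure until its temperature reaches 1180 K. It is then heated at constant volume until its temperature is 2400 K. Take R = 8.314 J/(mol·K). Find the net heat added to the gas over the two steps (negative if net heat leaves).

n = P₁V₁/(RT₁) = 376×38.5/(8.314×606) = 2.87 mol.
Step 1 — Isobaric: P stays 376 kPa; V/T = const ⇒ T₂ = 1180 K, V₂ = 75.0 L.
W = PΔV = 376×(75.0−38.5) kPa·L = 13700 J.
ΔU = nCvΔT = 2.87×12.5×(1180−606) = 20600 J.
Q = ΔU + W = nCpΔT = 34300 J.
State after step 1: P = 376 kPa, V = 75.0 L, T = 1180 K.
Step 2 — Isochoric: V stays 75.0 L; P/T = const ⇒ T₂ = 2400 K, P₂ = 765 kPa.
W = 0 (no volume change).
ΔU = nCvΔT = 2.87×12.5×(2400−1180) = 43700 J.
Q = ΔU = 43700 J.
Net over both steps: W = 13700 J, Q = 78000 J, ΔU = 64300 J.

78000 J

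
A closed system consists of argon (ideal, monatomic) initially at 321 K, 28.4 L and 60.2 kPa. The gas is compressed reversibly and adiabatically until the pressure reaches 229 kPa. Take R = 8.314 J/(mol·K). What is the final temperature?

Adiabatic: T₂/T₁ = (P₂/P₁)^((γ−1)/γ) ⇒ T₂ = 321×(3.80)^0.400 = 548 K; V₂ = 12.7 L.

548 K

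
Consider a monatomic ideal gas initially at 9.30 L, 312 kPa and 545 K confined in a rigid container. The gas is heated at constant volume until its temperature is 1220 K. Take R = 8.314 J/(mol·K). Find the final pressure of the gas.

Isochoric: V stays 9.30 L; P/T = const ⇒ T₂ = 1220 K, P₂ = 698 kPa.

698 kPa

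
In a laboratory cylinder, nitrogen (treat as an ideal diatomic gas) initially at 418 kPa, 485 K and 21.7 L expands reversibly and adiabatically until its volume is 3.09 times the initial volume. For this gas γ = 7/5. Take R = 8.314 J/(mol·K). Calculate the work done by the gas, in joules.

8240 J

n = P₁V₁/(RT₁) = 418×21.7/(8.314×485) = 2.25 mol.
Adiabatic: TV^(γ−1) = const ⇒ T₂ = 485×(0.324)^0.400 = 309 K; PV^γ = const ⇒ P₂ = 86.1 kPa.
ΔU = nCvΔT = 2.25×20.8×(309−485) = -8240 J.
Q = 0 for an adiabatic process, so W = −ΔU = 8240 J.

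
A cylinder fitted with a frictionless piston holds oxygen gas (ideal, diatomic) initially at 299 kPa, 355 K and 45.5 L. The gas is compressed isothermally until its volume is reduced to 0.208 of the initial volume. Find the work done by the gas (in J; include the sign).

-21400 J

n = P₁V₁/(RT₁) = 299×45.5/(8.314×355) = 4.61 mol.
Isothermal: T stays 355 K; PV = const ⇒ V₂ = 9.46 L, P₂ = 1440 kPa.
W = nRT ln(V₂/V₁) = 4.61×8.314×355×ln(0.208) = -21400 J.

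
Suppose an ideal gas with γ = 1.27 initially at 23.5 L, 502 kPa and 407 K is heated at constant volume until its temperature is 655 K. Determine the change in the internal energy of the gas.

n = P₁V₁/(RT₁) = 502×23.5/(8.314×407) = 3.49 mol.
Isochoric: V stays 23.5 L; P/T = const ⇒ T₂ = 655 K, P₂ = 808 kPa.
For an ideal gas ΔU = nCvΔT with Cv = R/(γ−1) = 30.8 J/(mol·K).
ΔU = 3.49×30.8×(655−407) = 26600 J.

26600 J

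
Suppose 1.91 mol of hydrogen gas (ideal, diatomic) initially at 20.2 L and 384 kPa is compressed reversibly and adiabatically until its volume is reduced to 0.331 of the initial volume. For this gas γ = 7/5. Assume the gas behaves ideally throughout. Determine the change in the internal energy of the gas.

10800 J

T₁ = P₁V₁/(nR) = 384×20.2/(1.91×8.314) = 488 K.
Adiabatic: TV^(γ−1) = const ⇒ T₂ = 488×(3.02)^0.400 = 760 K; PV^γ = const ⇒ P₂ = 1810 kPa.
For an ideal gas ΔU = nCvΔT with Cv = (5/2)R = 20.8 J/(mol·K).
ΔU = 1.91×20.8×(760−488) = 10800 J.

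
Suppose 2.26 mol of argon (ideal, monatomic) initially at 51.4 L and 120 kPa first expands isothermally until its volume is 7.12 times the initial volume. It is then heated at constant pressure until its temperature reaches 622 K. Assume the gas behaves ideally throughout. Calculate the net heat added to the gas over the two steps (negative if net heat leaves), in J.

25900 J

T₁ = P₁V₁/(nR) = 120×51.4/(2.26×8.314) = 328 K.
Step 1 — Isothermal: T stays 328 K; PV = const ⇒ V₂ = 366 L, P₂ = 16.9 kPa.
ΔU = 0 (ideal gas, T constant).
W = nRT ln(V₂/V₁) = 2.26×8.314×328×ln(7.12) = 12100 J.
Q = ΔU + W = 12100 J.
State after step 1: P = 16.9 kPa, V = 366 L, T = 328 K.
Step 2 — Isobaric: P stays 16.9 kPa; V/T = const ⇒ T₂ = 622 K, V₂ = 693 L.
W = PΔV = 16.9×(693−366) kPa·L = 5520 J.
ΔU = nCvΔT = 2.26×12.5×(622−328) = 8280 J.
Q = ΔU + W = nCpΔT = 13800 J.
Net over both steps: W = 17600 J, Q = 25900 J, ΔU = 8280 J.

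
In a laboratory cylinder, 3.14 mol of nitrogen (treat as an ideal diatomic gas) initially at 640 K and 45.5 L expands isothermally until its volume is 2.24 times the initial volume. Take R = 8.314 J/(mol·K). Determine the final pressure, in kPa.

164 kPa

P₁ = nRT₁/V₁ = 3.14×8.314×640/45.5 = 367 kPa.
Isothermal: T stays 640 K; PV = const ⇒ V₂ = 102 L, P₂ = 164 kPa.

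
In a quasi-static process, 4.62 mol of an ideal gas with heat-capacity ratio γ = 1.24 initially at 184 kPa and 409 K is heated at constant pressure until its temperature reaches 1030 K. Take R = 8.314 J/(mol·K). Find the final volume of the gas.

215 L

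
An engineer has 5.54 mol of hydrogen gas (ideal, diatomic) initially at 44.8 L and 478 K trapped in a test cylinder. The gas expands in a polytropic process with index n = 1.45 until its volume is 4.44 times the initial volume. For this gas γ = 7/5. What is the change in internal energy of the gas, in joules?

P₁ = nRT₁/V₁ = 5.54×8.314×478/44.8 = 491 kPa.
Polytropic n=1.45: T₂ = T₁(V₁/V₂)^(n−1) = 478×(0.225)^0.45 = 244 K; P₂ = P₁(V₁/V₂)^n = 56.6 kPa.
For an ideal gas ΔU = nCvΔT with Cv = (5/2)R = 20.8 J/(mol·K).
ΔU = 5.54×20.8×(244−478) = -26900 J.

-26900 J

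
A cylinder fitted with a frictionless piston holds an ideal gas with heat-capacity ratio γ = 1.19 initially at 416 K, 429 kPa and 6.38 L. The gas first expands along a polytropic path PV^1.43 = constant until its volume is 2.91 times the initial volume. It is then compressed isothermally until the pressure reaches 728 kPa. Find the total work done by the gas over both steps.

n = P₁V₁/(RT₁) = 429×6.38/(8.314×416) = 0.791 mol.
Step 1 — Polytropic n=1.43: T₂ = T₁(V₁/V₂)^(n−1) = 416×(0.344)^0.43 = 263 K; P₂ = P₁(V₁/V₂)^n = 93.1 kPa.
W = (P₁V₁−P₂V₂)/(n−1) = (429×6.38−93.1×18.6)/0.43 = 2340 J.
ΔU = nCvΔT = 0.791×43.8×(263−416) = -5310 J.
Q = ΔU + W = -2960 J.
State after step 1: P = 93.1 kPa, V = 18.6 L, T = 263 K.
Step 2 — Isothermal: T stays 263 K; PV = const ⇒ V₂ = 2.38 L, P₂ = 728 kPa.
ΔU = 0 (ideal gas, T constant).
W = nRT ln(V₂/V₁) = 0.791×8.314×263×ln(0.128) = -3560 J.
Q = ΔU + W = -3560 J.
Net over both steps: W = -1210 J, Q = -6520 J, ΔU = -5310 J.

-1210 J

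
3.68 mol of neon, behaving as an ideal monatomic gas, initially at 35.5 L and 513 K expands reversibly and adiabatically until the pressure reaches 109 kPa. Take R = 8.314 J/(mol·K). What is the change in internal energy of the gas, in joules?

P₁ = nRT₁/V₁ = 3.68×8.314×513/35.5 = 442 kPa.
Adiabatic: T₂/T₁ = (P₂/P₁)^((γ−1)/γ) ⇒ T₂ = 513×(0.247)^0.400 = 293 K; V₂ = 82.2 L.
For an ideal gas ΔU = nCvΔT with Cv = (3/2)R = 12.5 J/(mol·K).
ΔU = 3.68×12.5×(293−513) = -10100 J.

-10100 J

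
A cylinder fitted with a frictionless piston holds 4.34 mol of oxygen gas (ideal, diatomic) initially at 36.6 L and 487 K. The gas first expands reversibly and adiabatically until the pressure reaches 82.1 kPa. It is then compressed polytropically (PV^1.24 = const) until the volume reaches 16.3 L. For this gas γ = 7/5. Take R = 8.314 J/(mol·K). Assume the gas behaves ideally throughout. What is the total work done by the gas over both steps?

-11000 J

P₁ = nRT₁/V₁ = 4.34×8.314×487/36.6 = 480 kPa.
Step 1 — Adiabatic: T₂/T₁ = (P₂/P₁)^((γ−1)/γ) ⇒ T₂ = 487×(0.171)^0.286 = 294 K; V₂ = 129 L.
ΔU = nCvΔT = 4.34×20.8×(294−487) = -17400 J.
Q = 0 for an adiabatic process, so W = −ΔU = 17400 J.
State after step 1: P = 82.1 kPa, V = 129 L, T = 294 K.
Step 2 — Polytropic n=1.24: T₂ = T₁(V₁/V₂)^(n−1) = 294×(7.93)^0.24 = 483 K; P₂ = P₁(V₁/V₂)^n = 1070 kPa.
W = (P₁V₁−P₂V₂)/(n−1) = (82.1×129−1070×16.3)/0.24 = -28500 J.
ΔU = nCvΔT = 4.34×20.8×(483−294) = 17100 J.
Q = ΔU + W = -11400 J.
Net over both steps: W = -11000 J, Q = -11400 J, ΔU = -337 J.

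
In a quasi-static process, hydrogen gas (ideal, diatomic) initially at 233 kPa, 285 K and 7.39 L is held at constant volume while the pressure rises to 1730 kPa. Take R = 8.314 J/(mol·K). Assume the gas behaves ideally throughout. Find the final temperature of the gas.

2120 K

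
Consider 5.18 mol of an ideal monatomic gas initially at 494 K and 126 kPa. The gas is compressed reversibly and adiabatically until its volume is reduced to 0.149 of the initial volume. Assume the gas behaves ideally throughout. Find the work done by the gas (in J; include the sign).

V₁ = nRT₁/P₁ = 5.18×8.314×494/126 = 169 L.
Adiabatic: TV^(γ−1) = const ⇒ T₂ = 494×(6.71)^0.667 = 1760 K; PV^γ = const ⇒ P₂ = 3010 kPa.
ΔU = nCvΔT = 5.18×12.5×(1760−494) = 81600 J.
Q = 0 for an adiabatic process, so W = −ΔU = -81600 J.

-81600 J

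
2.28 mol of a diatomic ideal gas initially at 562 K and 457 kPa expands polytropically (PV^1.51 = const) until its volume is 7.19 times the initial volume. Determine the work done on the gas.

V₁ = nRT₁/P₁ = 2.28×8.314×562/457 = 23.3 L.
Polytropic n=1.51: T₂ = T₁(V₁/V₂)^(n−1) = 562×(0.139)^0.51 = 205 K; P₂ = P₁(V₁/V₂)^n = 23.2 kPa.
W = (P₁V₁−P₂V₂)/(n−1) = (457×23.3−23.2×168)/0.51 = 13300 J.
Work done on the gas = −W_by = -13300 J.

-13300 J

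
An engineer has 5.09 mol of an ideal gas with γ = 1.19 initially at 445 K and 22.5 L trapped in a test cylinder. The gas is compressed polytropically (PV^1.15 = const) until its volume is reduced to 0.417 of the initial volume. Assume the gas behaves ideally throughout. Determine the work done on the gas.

P₁ = nRT₁/V₁ = 5.09×8.314×445/22.5 = 837 kPa.
Polytropic n=1.15: T₂ = T₁(V₁/V₂)^(n−1) = 445×(2.40)^0.15 = 507 K; P₂ = P₁(V₁/V₂)^n = 2290 kPa.
W = (P₁V₁−P₂V₂)/(n−1) = (837×22.5−2290×9.38)/0.15 = -17600 J.
Work done on the gas = −W_by = 17600 J.

17600 J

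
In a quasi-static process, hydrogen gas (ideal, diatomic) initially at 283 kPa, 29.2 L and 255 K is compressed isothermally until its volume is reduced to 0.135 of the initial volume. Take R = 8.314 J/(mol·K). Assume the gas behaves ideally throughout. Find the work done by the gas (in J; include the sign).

-16500 J

n = P₁V₁/(RT₁) = 283×29.2/(8.314×255) = 3.90 mol.
Isothermal: T stays 255 K; PV = const ⇒ V₂ = 3.94 L, P₂ = 2100 kPa.
W = nRT ln(V₂/V₁) = 3.90×8.314×255×ln(0.135) = -16500 J.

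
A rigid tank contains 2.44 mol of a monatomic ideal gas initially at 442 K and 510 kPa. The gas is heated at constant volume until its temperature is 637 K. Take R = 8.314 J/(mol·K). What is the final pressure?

735 kPa

V₁ = nRT₁/P₁ = 2.44×8.314×442/510 = 17.6 L.
Isochoric: V stays 17.6 L; P/T = const ⇒ T₂ = 637 K, P₂ = 735 kPa.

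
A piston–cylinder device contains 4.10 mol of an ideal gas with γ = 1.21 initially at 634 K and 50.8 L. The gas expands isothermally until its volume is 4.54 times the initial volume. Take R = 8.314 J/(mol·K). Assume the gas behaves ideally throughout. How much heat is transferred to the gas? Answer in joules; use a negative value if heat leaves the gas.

P₁ = nRT₁/V₁ = 4.10×8.314×634/50.8 = 425 kPa.
Isothermal: T stays 634 K; PV = const ⇒ V₂ = 231 L, P₂ = 93.7 kPa.
ΔU = 0 (ideal gas, T constant).
W = nRT ln(V₂/V₁) = 4.10×8.314×634×ln(4.54) = 32700 J.
Q = ΔU + W = 32700 J.

32700 J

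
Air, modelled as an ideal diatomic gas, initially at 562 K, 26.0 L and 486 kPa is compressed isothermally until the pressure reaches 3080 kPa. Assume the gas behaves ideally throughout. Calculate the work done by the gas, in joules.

n = P₁V₁/(RT₁) = 486×26.0/(8.314×562) = 2.70 mol.
Isothermal: T stays 562 K; PV = const ⇒ V₂ = 4.10 L, P₂ = 3080 kPa.
W = nRT ln(V₂/V₁) = 2.70×8.314×562×ln(0.158) = -23300 J.

-23300 J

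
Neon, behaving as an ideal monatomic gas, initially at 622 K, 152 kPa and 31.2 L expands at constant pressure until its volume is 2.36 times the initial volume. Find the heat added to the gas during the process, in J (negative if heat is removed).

n = P₁V₁/(RT₁) = 152×31.2/(8.314×622) = 0.917 mol.
Isobaric: P stays 152 kPa; V/T = const ⇒ T₂ = 1470 K, V₂ = 73.6 L.
W = PΔV = 152×(73.6−31.2) kPa·L = 6450 J.
ΔU = nCvΔT = 0.917×12.5×(1470−622) = 9670 J.
Q = ΔU + W = nCpΔT = 16100 J.

16100 J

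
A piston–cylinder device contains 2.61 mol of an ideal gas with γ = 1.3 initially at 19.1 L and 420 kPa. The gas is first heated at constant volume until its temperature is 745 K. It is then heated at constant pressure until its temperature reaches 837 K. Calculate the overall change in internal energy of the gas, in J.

T₁ = P₁V₁/(nR) = 420×19.1/(2.61×8.314) = 370 K.
Step 1 — Isochoric: V stays 19.1 L; P/T = const ⇒ T₂ = 745 K, P₂ = 846 kPa.
W = 0 (no volume change).
ΔU = nCvΔT = 2.61×27.7×(745−370) = 27100 J.
Q = ΔU = 27100 J.
State after step 1: P = 846 kPa, V = 19.1 L, T = 745 K.
Step 2 — Isobaric: P stays 846 kPa; V/T = const ⇒ T₂ = 837 K, V₂ = 21.5 L.
W = PΔV = 846×(21.5−19.1) kPa·L = 2000 J.
ΔU = nCvΔT = 2.61×27.7×(837−745) = 6650 J.
Q = ΔU + W = nCpΔT = 8650 J.
Net over both steps: W = 2000 J, Q = 35800 J, ΔU = 33800 J.

33800 J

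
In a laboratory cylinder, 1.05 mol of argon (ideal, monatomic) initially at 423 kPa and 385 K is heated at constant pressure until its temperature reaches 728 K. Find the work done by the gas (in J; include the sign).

2990 J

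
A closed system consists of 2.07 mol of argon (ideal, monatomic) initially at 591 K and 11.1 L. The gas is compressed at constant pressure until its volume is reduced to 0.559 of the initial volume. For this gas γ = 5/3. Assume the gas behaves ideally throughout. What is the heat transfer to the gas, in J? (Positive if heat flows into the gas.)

-11200 J

P₁ = nRT₁/V₁ = 2.07×8.314×591/11.1 = 916 kPa.
Isobaric: P stays 916 kPa; V/T = const ⇒ T₂ = 330 K, V₂ = 6.20 L.
W = PΔV = 916×(6.20−11.1) kPa·L = -4490 J.
ΔU = nCvΔT = 2.07×12.5×(330−591) = -6730 J.
Q = ΔU + W = nCpΔT = -11200 J.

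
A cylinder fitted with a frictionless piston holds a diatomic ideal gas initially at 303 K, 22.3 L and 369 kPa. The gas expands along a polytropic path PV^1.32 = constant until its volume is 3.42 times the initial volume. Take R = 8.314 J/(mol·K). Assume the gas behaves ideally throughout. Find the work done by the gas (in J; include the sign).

8360 J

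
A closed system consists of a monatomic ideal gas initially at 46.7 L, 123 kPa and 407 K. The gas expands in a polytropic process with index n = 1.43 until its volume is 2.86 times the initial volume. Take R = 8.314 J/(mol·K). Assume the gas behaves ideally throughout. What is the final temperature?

Polytropic n=1.43: T₂ = T₁(V₁/V₂)^(n−1) = 407×(0.350)^0.43 = 259 K; P₂ = P₁(V₁/V₂)^n = 27.4 kPa.

259 K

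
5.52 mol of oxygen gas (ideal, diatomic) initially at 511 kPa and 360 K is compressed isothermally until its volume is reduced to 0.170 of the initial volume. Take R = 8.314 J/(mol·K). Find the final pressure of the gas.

V₁ = nRT₁/P₁ = 5.52×8.314×360/511 = 32.3 L.
Isothermal: T stays 360 K; PV = const ⇒ V₂ = 5.50 L, P₂ = 3010 kPa.

3010 kPa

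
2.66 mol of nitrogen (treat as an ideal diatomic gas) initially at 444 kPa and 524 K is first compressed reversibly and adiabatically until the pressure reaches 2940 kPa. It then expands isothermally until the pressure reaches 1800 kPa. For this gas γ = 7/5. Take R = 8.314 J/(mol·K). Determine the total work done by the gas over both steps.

-11000 J

V₁ = nRT₁/P₁ = 2.66×8.314×524/444 = 26.1 L.
Step 1 — Adiabatic: T₂/T₁ = (P₂/P₁)^((γ−1)/γ) ⇒ T₂ = 524×(6.62)^0.286 = 899 K; V₂ = 6.76 L.
ΔU = nCvΔT = 2.66×20.8×(899−524) = 20700 J.
Q = 0 for an adiabatic process, so W = −ΔU = -20700 J.
State after step 1: P = 2940 kPa, V = 6.76 L, T = 899 K.
Step 2 — Isothermal: T stays 899 K; PV = const ⇒ V₂ = 11.0 L, P₂ = 1800 kPa.
ΔU = 0 (ideal gas, T constant).
W = nRT ln(V₂/V₁) = 2.66×8.314×899×ln(1.63) = 9760 J.
Q = ΔU + W = 9760 J.
Net over both steps: W = -11000 J, Q = 9760 J, ΔU = 20700 J.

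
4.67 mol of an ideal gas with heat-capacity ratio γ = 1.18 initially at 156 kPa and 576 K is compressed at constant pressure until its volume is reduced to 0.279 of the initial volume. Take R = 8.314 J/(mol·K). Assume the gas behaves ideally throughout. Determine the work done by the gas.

V₁ = nRT₁/P₁ = 4.67×8.314×576/156 = 143 L.
Isobaric: P stays 156 kPa; V/T = const ⇒ T₂ = 161 K, V₂ = 40.0 L.
W = PΔV = 156×(40.0−143) kPa·L = -16100 J.

-16100 J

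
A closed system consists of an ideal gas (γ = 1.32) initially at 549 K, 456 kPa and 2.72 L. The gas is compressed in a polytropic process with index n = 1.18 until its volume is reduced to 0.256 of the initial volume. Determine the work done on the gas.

1920 J

n = P₁V₁/(RT₁) = 456×2.72/(8.314×549) = 0.272 mol.
Polytropic n=1.18: T₂ = T₁(V₁/V₂)^(n−1) = 549×(3.91)^0.18 = 702 K; P₂ = P₁(V₁/V₂)^n = 2280 kPa.
W = (P₁V₁−P₂V₂)/(n−1) = (456×2.72−2280×0.696)/0.18 = -1920 J.
Work done on the gas = −W_by = 1920 J.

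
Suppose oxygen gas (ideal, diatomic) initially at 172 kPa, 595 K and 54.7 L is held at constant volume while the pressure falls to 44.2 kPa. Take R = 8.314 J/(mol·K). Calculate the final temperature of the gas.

153 K

Isochoric: V stays 54.7 L; P/T = const ⇒ T₂ = 153 K, P₂ = 44.2 kPa.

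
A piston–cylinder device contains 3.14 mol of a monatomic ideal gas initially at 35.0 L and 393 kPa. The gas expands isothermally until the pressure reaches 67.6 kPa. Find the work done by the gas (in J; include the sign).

24200 J

T₁ = P₁V₁/(nR) = 393×35.0/(3.14×8.314) = 527 K.
Isothermal: T stays 527 K; PV = const ⇒ V₂ = 203 L, P₂ = 67.6 kPa.
W = nRT ln(V₂/V₁) = 3.14×8.314×527×ln(5.81) = 24200 J.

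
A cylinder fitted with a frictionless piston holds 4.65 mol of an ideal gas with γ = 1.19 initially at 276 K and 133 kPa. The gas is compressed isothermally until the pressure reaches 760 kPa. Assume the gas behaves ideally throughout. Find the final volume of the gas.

14.0 L

V₁ = nRT₁/P₁ = 4.65×8.314×276/133 = 80.2 L.
Isothermal: T stays 276 K; PV = const ⇒ V₂ = 14.0 L, P₂ = 760 kPa.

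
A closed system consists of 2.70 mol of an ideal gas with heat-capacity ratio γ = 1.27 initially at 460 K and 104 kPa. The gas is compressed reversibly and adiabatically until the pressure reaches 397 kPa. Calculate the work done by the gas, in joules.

V₁ = nRT₁/P₁ = 2.70×8.314×460/104 = 99.3 L.
Adiabatic: T₂/T₁ = (P₂/P₁)^((γ−1)/γ) ⇒ T₂ = 460×(3.82)^0.213 = 612 K; V₂ = 34.6 L.
ΔU = nCvΔT = 2.70×30.8×(612−460) = 12600 J.
Q = 0 for an adiabatic process, so W = −ΔU = -12600 J.

-12600 J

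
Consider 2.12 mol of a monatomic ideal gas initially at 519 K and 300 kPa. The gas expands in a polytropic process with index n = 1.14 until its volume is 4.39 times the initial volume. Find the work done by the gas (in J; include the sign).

V₁ = nRT₁/P₁ = 2.12×8.314×519/300 = 30.5 L.
Polytropic n=1.14: T₂ = T₁(V₁/V₂)^(n−1) = 519×(0.228)^0.14 = 422 K; P₂ = P₁(V₁/V₂)^n = 55.6 kPa.
W = (P₁V₁−P₂V₂)/(n−1) = (300×30.5−55.6×134)/0.14 = 12200 J.

12200 J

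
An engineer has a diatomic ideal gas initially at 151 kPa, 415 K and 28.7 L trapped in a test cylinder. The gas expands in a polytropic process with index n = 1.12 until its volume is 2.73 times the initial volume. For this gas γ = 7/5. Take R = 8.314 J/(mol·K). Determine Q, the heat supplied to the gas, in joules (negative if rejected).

n = P₁V₁/(RT₁) = 151×28.7/(8.314×415) = 1.26 mol.
Polytropic n=1.12: T₂ = T₁(V₁/V₂)^(n−1) = 415×(0.366)^0.12 = 368 K; P₂ = P₁(V₁/V₂)^n = 49.0 kPa.
W = (P₁V₁−P₂V₂)/(n−1) = (151×28.7−49.0×78.4)/0.12 = 4100 J.
ΔU = nCvΔT = 1.26×20.8×(368−415) = -1230 J.
Q = ΔU + W = 2870 J.

2870 J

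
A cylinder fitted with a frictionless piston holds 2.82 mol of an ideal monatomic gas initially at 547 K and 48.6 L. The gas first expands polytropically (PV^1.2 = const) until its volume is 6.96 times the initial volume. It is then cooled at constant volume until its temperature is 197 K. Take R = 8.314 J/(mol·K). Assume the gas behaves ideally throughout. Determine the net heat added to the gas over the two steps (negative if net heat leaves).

8310 J

P₁ = nRT₁/V₁ = 2.82×8.314×547/48.6 = 264 kPa.
Step 1 — Polytropic n=1.2: T₂ = T₁(V₁/V₂)^(n−1) = 547×(0.144)^0.20 = 371 K; P₂ = P₁(V₁/V₂)^n = 25.7 kPa.
W = (P₁V₁−P₂V₂)/(n−1) = (264×48.6−25.7×338)/0.20 = 20600 J.
ΔU = nCvΔT = 2.82×12.5×(371−547) = -6190 J.
Q = ΔU + W = 14400 J.
State after step 1: P = 25.7 kPa, V = 338 L, T = 371 K.
Step 2 — Isochoric: V stays 338 L; P/T = const ⇒ T₂ = 197 K, P₂ = 13.7 kPa.
W = 0 (no volume change).
ΔU = nCvΔT = 2.82×12.5×(197−371) = -6120 J.
Q = ΔU = -6120 J.
Net over both steps: W = 20600 J, Q = 8310 J, ΔU = -12300 J.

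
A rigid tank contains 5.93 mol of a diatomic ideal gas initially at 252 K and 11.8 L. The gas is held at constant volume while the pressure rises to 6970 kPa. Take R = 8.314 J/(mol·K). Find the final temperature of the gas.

1670 K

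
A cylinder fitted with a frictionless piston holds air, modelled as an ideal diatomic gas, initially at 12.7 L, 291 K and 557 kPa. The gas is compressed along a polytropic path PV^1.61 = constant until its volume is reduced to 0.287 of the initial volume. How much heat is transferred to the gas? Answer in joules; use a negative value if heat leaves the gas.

6950 J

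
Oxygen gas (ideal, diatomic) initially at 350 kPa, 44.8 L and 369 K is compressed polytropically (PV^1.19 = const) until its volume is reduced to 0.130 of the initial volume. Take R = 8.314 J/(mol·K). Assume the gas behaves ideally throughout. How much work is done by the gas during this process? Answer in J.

-39100 J

n = P₁V₁/(RT₁) = 350×44.8/(8.314×369) = 5.11 mol.
Polytropic n=1.19: T₂ = T₁(V₁/V₂)^(n−1) = 369×(7.69)^0.19 = 544 K; P₂ = P₁(V₁/V₂)^n = 3970 kPa.
W = (P₁V₁−P₂V₂)/(n−1) = (350×44.8−3970×5.82)/0.19 = -39100 J.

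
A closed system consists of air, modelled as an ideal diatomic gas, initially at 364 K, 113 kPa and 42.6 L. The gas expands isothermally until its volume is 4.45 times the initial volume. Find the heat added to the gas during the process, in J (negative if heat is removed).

n = P₁V₁/(RT₁) = 113×42.6/(8.314×364) = 1.59 mol.
Isothermal: T stays 364 K; PV = const ⇒ V₂ = 190 L, P₂ = 25.4 kPa.
ΔU = 0 (ideal gas, T constant).
W = nRT ln(V₂/V₁) = 1.59×8.314×364×ln(4.45) = 7190 J.
Q = ΔU + W = 7190 J.

7190 J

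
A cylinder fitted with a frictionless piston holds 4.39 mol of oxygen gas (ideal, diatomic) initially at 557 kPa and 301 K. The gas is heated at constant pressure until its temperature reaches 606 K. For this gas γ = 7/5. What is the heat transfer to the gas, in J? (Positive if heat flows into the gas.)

39000 J

V₁ = nRT₁/P₁ = 4.39×8.314×301/557 = 19.7 L.
Isobaric: P stays 557 kPa; V/T = const ⇒ T₂ = 606 K, V₂ = 39.7 L.
W = PΔV = 557×(39.7−19.7) kPa·L = 11100 J.
ΔU = nCvΔT = 4.39×20.8×(606−301) = 27800 J.
Q = ΔU + W = nCpΔT = 39000 J.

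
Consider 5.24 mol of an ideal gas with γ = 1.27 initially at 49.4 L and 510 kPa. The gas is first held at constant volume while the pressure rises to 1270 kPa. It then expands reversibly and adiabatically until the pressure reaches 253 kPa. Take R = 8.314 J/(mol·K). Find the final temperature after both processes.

1020 K

T₁ = P₁V₁/(nR) = 510×49.4/(5.24×8.314) = 578 K.
Step 1 — Isochoric: V stays 49.4 L; P/T = const ⇒ T₂ = 1440 K, P₂ = 1270 kPa.
W = 0 (no volume change).
ΔU = nCvΔT = 5.24×30.8×(1440−578) = 139000 J.
Q = ΔU = 139000 J.
State after step 1: P = 1270 kPa, V = 49.4 L, T = 1440 K.
Step 2 — Adiabatic: T₂/T₁ = (P₂/P₁)^((γ−1)/γ) ⇒ T₂ = 1440×(0.199)^0.213 = 1020 K; V₂ = 176 L.
ΔU = nCvΔT = 5.24×30.8×(1020−1440) = -67500 J.
Q = 0 for an adiabatic process, so W = −ΔU = 67500 J.
Net over both steps: W = 67500 J, Q = 139000 J, ΔU = 71600 J.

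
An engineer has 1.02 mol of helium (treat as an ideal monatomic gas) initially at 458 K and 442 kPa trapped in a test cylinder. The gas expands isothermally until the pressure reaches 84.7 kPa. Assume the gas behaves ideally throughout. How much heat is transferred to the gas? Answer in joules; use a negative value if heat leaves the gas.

6420 J

V₁ = nRT₁/P₁ = 1.02×8.314×458/442 = 8.79 L.
Isothermal: T stays 458 K; PV = const ⇒ V₂ = 45.9 L, P₂ = 84.7 kPa.
ΔU = 0 (ideal gas, T constant).
W = nRT ln(V₂/V₁) = 1.02×8.314×458×ln(5.22) = 6420 J.
Q = ΔU + W = 6420 J.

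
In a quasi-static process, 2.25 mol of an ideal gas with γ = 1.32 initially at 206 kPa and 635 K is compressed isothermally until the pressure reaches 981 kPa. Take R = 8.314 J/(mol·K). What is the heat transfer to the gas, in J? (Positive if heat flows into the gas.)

-18500 J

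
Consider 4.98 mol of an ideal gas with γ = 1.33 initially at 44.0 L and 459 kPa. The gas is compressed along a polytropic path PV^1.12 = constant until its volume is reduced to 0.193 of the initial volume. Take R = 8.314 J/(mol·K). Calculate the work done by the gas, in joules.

-36700 J

T₁ = P₁V₁/(nR) = 459×44.0/(4.98×8.314) = 488 K.
Polytropic n=1.12: T₂ = T₁(V₁/V₂)^(n−1) = 488×(5.18)^0.12 = 594 K; P₂ = P₁(V₁/V₂)^n = 2900 kPa.
W = (P₁V₁−P₂V₂)/(n−1) = (459×44.0−2900×8.49)/0.12 = -36700 J.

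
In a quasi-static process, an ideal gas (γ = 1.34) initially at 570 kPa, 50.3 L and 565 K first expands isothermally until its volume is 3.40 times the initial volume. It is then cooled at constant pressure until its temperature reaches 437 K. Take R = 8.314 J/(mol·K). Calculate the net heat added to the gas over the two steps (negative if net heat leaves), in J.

n = P₁V₁/(RT₁) = 570×50.3/(8.314×565) = 6.10 mol.
Step 1 — Isothermal: T stays 565 K; PV = const ⇒ V₂ = 171 L, P₂ = 168 kPa.
ΔU = 0 (ideal gas, T constant).
W = nRT ln(V₂/V₁) = 6.10×8.314×565×ln(3.40) = 35100 J.
Q = ΔU + W = 35100 J.
State after step 1: P = 168 kPa, V = 171 L, T = 565 K.
Step 2 — Isobaric: P stays 168 kPa; V/T = const ⇒ T₂ = 437 K, V₂ = 132 L.
W = PΔV = 168×(132−171) kPa·L = -6500 J.
ΔU = nCvΔT = 6.10×24.5×(437−565) = -19100 J.
Q = ΔU + W = nCpΔT = -25600 J.
Net over both steps: W = 28600 J, Q = 9490 J, ΔU = -19100 J.

9490 J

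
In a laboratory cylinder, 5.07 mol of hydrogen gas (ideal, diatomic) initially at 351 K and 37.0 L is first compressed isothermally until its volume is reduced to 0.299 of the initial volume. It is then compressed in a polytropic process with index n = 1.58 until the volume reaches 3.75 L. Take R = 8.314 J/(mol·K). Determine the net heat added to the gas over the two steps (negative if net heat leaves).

-7840 J

P₁ = nRT₁/V₁ = 5.07×8.314×351/37.0 = 400 kPa.
Step 1 — Isothermal: T stays 351 K; PV = const ⇒ V₂ = 11.1 L, P₂ = 1340 kPa.
ΔU = 0 (ideal gas, T constant).
W = nRT ln(V₂/V₁) = 5.07×8.314×351×ln(0.299) = -17900 J.
Q = ΔU + W = -17900 J.
State after step 1: P = 1340 kPa, V = 11.1 L, T = 351 K.
Step 2 — Polytropic n=1.58: T₂ = T₁(V₁/V₂)^(n−1) = 351×(2.95)^0.58 = 657 K; P₂ = P₁(V₁/V₂)^n = 7390 kPa.
W = (P₁V₁−P₂V₂)/(n−1) = (1340×11.1−7390×3.75)/0.58 = -22300 J.
ΔU = nCvΔT = 5.07×20.8×(657−351) = 32300 J.
Q = ΔU + W = 10000 J.
Net over both steps: W = -40100 J, Q = -7840 J, ΔU = 32300 J.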